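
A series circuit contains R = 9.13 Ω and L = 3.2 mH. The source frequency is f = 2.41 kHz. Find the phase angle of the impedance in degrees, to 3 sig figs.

ω = 2πf = 15140 rad/s
X_L = ωL = 48.5 Ω
Z = 9.13 + j48.5 Ω
|Z| = √(9.13² + 48.5²) = 49.3 Ω
∠Z = arctan(48.5/9.13) = 79.3°

79.3°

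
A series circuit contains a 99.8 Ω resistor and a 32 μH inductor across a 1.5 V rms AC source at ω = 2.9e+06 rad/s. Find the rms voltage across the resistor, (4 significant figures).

1.098 V

X_L = ωL = 92.80 Ω
Z = 99.80 + j92.80 Ω
|Z| = √(99.80² + 92.80²) = 136.3 Ω
I = V/|Z| = 11.01 mA
V_R = I·|Z_R| = 0.01101 × 99.80 = 1.098 V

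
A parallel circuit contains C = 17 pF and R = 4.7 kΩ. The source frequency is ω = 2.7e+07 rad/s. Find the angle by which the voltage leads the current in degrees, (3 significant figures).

-65.1°

X_C = 1/(ωC) = 2180 Ω
Parallel: admittances add. Y = 1/R + jωC
Y = (0.000213 + j0.000459) S
|Y| = 0.000506 S → |Z| = 1/|Y| = 1980 Ω, ∠Z = −∠Y = -65.1°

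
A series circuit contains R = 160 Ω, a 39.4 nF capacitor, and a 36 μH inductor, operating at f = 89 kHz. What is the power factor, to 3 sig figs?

ω = 2πf = 559200 rad/s
X_L = ωL = 20.1 Ω
X_C = 1/(ωC) = 45.4 Ω
Net reactance X = X_L − X_C = -25.3 Ω
Z = 160 − j25.3 Ω
|Z| = √(160² + 25.3²) = 162 Ω
∠Z = arctan(-25.3/160) = -8.97°
cos φ = cos(-8.97°) = 0.988

0.988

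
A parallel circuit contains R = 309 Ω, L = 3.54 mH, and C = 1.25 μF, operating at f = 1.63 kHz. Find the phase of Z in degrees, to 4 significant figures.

ω = 2πf = 10240 rad/s
X_L = ωL = 36.26 Ω
X_C = 1/(ωC) = 78.11 Ω
Parallel: admittances add. Y = 1/R + 1/(jωL) + jωC
Y = (0.003236 − j0.01478) S
|Y| = 0.01513 S → |Z| = 1/|Y| = 66.09 Ω, ∠Z = −∠Y = 77.65°

77.65°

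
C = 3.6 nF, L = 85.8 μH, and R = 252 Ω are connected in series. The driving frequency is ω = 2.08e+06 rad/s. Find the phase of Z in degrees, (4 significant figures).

X_L = ωL = 178.5 Ω
X_C = 1/(ωC) = 133.5 Ω
Net reactance X = X_L − X_C = 44.92 Ω
Z = 252.0 + j44.92 Ω
|Z| = √(252.0² + 44.92²) = 256.0 Ω
∠Z = arctan(44.92/252.0) = 10.11°

10.11°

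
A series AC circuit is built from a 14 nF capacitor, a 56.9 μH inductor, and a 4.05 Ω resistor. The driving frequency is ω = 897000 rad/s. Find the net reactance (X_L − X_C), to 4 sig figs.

-28.59 Ω

X_L = ωL = 51.04 Ω
X_C = 1/(ωC) = 79.63 Ω
X = 51.04 − 79.63 = -28.59 Ω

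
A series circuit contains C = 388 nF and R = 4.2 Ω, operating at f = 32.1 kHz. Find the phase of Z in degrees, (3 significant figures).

ω = 2πf = 201700 rad/s
X_C = 1/(ωC) = 12.8 Ω
Z = 4.20 − j12.8 Ω
|Z| = √(4.20² + 12.8²) = 13.5 Ω
∠Z = arctan(-12.8/4.20) = -71.8°

-71.8°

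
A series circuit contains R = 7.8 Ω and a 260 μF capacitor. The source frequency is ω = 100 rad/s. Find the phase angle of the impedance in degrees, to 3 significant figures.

-78.5°

X_C = 1/(ωC) = 38.5 Ω
Z = 7.80 − j38.5 Ω
|Z| = √(7.80² + 38.5²) = 39.2 Ω
∠Z = arctan(-38.5/7.80) = -78.5°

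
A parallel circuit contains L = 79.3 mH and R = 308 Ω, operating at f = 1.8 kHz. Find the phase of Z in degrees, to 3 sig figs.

ω = 2πf = 11310 rad/s
X_L = ωL = 897 Ω
Parallel: admittances add. Y = 1/R + 1/(jωL)
Y = (0.00325 − j0.00111) S
|Y| = 0.00343 S → |Z| = 1/|Y| = 291 Ω, ∠Z = −∠Y = 19.0°

19.0°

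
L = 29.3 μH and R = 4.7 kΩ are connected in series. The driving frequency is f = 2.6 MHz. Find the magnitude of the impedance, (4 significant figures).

ω = 2πf = 1.634e+07 rad/s
X_L = ωL = 478.7 Ω
Z = 4700 + j478.7 Ω
|Z| = √(4700² + 478.7²) = 4724 Ω

4724 Ω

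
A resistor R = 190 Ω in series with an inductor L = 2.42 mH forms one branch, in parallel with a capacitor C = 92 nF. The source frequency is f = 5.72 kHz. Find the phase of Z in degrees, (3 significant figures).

-16.8°

ω = 2πf = 35940 rad/s
X_L = ωL = 87.0 Ω
X_C = 1/(ωC) = 302 Ω
Branch 1 (R+jX_L): Z₁ = 190 + j87.0 Ω, |Z₁| = 209 Ω
Branch 2 (−jX_C): Z₂ = −j302 Ω
Parallel: Z = Z₁Z₂/(Z₁+Z₂), |Z| = 220 Ω, ∠Z = -16.8°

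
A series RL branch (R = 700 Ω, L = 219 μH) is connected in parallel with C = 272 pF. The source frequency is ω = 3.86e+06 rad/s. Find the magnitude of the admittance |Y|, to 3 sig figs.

X_L = ωL = 845 Ω
X_C = 1/(ωC) = 952 Ω
Branch 1 (R+jX_L): Z₁ = 700 + j845 Ω, |Z₁| = 1100 Ω
Branch 2 (−jX_C): Z₂ = −j952 Ω
Parallel: Z = Z₁Z₂/(Z₁+Z₂), |Z| = 1480 Ω, ∠Z = -30.9°
|Y| = 1/|Z| = 677 μS

677 μS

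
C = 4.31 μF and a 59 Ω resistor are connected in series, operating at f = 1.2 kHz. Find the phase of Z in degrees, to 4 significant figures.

ω = 2πf = 7540 rad/s
X_C = 1/(ωC) = 30.77 Ω
Z = 59.00 − j30.77 Ω
|Z| = √(59.00² + 30.77²) = 66.54 Ω
∠Z = arctan(-30.77/59.00) = -27.55°

-27.55°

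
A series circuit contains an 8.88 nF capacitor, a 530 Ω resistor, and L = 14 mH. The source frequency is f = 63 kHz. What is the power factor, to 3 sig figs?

ω = 2πf = 395800 rad/s
X_L = ωL = 5540 Ω
X_C = 1/(ωC) = 284 Ω
Net reactance X = X_L − X_C = 5260 Ω
Z = 530 + j5260 Ω
|Z| = √(530² + 5260²) = 5280 Ω
∠Z = arctan(5260/530) = 84.2°
cos φ = cos(84.2°) = 0.100

0.100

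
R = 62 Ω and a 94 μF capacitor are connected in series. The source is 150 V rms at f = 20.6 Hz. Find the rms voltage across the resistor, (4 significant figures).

90.33 V

ω = 2πf = 129.4 rad/s
X_C = 1/(ωC) = 82.19 Ω
Z = 62.00 − j82.19 Ω
|Z| = √(62.00² + 82.19²) = 103.0 Ω
I = V/|Z| = 1.457 A
V_R = I·|Z_R| = 1.457 × 62.00 = 90.33 V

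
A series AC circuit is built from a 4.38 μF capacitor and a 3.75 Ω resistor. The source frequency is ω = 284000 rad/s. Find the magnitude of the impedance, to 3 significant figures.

3.84 Ω

X_C = 1/(ωC) = 0.804 Ω
Z = 3.75 − j0.804 Ω
|Z| = √(3.75² + 0.804²) = 3.84 Ω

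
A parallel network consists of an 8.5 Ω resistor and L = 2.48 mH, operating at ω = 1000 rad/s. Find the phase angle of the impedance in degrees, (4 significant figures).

X_L = ωL = 2.480 Ω
Parallel: admittances add. Y = 1/R + 1/(jωL)
Y = (0.1176 − j0.4032) S
|Y| = 0.4200 S → |Z| = 1/|Y| = 2.381 Ω, ∠Z = −∠Y = 73.73°

73.73°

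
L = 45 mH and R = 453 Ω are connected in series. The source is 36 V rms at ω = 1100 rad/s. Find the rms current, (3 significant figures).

X_L = ωL = 49.5 Ω
Z = 453 + j49.5 Ω
|Z| = √(453² + 49.5²) = 456 Ω
I = V/|Z| = 36/456 = 79.0 mA

79.0 mA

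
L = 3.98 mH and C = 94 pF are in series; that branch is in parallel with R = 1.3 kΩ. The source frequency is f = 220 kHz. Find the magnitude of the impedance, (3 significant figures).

1120 Ω

ω = 2πf = 1.382e+06 rad/s
X_L = ωL = 5500 Ω
X_C = 1/(ωC) = 7700 Ω
Branch 1: Z₁ = R = 1300 Ω
Branch 2 (series LC): Z₂ = j(X_L − X_C) = −j2190 Ω
Parallel: Z = Z₁Z₂/(Z₁+Z₂), |Z| = 1120 Ω, ∠Z = -30.6°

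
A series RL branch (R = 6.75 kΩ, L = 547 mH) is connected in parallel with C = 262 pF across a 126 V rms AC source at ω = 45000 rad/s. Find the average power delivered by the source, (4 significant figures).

X_L = ωL = 24620 Ω
X_C = 1/(ωC) = 84820 Ω
Branch 1 (R+jX_L): Z₁ = 6750 + j24620 Ω, |Z₁| = 25520 Ω
Branch 2 (−jX_C): Z₂ = −j84820 Ω
Parallel: Z = Z₁Z₂/(Z₁+Z₂), |Z| = 35740 Ω, ∠Z = 68.27°
I = V/|Z| = 3.526 mA
P = VI cos φ = 126 × 0.003526 × cos(68.27°) = 164.5 mW

164.5 mW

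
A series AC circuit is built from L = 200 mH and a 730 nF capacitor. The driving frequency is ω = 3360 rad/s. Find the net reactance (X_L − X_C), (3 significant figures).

X_L = ωL = 672 Ω
X_C = 1/(ωC) = 408 Ω
X = 672 − 408 = 264 Ω

264 Ω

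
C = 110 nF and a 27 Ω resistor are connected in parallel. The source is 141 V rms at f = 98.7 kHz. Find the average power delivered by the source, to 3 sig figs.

ω = 2πf = 620200 rad/s
X_C = 1/(ωC) = 14.7 Ω
Parallel: admittances add. Y = 1/R + jωC
Y = (0.0370 + j0.0682) S
|Y| = 0.0776 S → |Z| = 1/|Y| = 12.9 Ω, ∠Z = −∠Y = -61.5°
I = V/|Z| = 10.9 A
P = VI cos φ = 141 × 10.9 × cos(-61.5°) = 736 W

736 W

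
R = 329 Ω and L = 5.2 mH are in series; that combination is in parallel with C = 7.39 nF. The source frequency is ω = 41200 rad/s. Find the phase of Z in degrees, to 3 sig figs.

X_L = ωL = 214 Ω
X_C = 1/(ωC) = 3280 Ω
Branch 1 (R+jX_L): Z₁ = 329 + j214 Ω, |Z₁| = 393 Ω
Branch 2 (−jX_C): Z₂ = −j3280 Ω
Parallel: Z = Z₁Z₂/(Z₁+Z₂), |Z| = 418 Ω, ∠Z = 27.0°

27.0°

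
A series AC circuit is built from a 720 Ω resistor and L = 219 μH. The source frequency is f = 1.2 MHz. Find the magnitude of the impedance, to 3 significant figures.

1800 Ω

ω = 2πf = 7.54e+06 rad/s
X_L = ωL = 1650 Ω
Z = 720 + j1650 Ω
|Z| = √(720² + 1650²) = 1800 Ω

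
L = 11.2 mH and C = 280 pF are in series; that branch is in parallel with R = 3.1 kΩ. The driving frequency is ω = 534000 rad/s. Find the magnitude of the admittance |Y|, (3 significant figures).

1.45 mS

X_L = ωL = 5980 Ω
X_C = 1/(ωC) = 6690 Ω
Branch 1: Z₁ = R = 3100 Ω
Branch 2 (series LC): Z₂ = j(X_L − X_C) = −j707 Ω
Parallel: Z = Z₁Z₂/(Z₁+Z₂), |Z| = 690 Ω, ∠Z = -77.1°
|Y| = 1/|Z| = 1.45 mS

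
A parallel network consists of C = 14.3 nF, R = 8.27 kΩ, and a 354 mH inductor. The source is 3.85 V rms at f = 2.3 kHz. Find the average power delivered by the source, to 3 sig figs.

1.79 mW

ω = 2πf = 14450 rad/s
X_L = ωL = 5120 Ω
X_C = 1/(ωC) = 4840 Ω
Parallel: admittances add. Y = 1/R + 1/(jωL) + jωC
Y = (0.000121 + j1.12e-05) S
|Y| = 0.000121 S → |Z| = 1/|Y| = 8230 Ω, ∠Z = −∠Y = -5.28°
I = V/|Z| = 468 μA
P = VI cos φ = 3.85 × 0.000468 × cos(-5.28°) = 1.79 mW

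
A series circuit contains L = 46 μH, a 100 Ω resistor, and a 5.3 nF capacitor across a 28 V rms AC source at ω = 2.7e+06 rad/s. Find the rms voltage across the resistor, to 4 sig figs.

24.60 V

X_L = ωL = 124.2 Ω
X_C = 1/(ωC) = 69.88 Ω
Net reactance X = X_L − X_C = 54.32 Ω
Z = 100.0 + j54.32 Ω
|Z| = √(100.0² + 54.32²) = 113.8 Ω
I = V/|Z| = 246.0 mA
V_R = I·|Z_R| = 0.2460 × 100.0 = 24.60 V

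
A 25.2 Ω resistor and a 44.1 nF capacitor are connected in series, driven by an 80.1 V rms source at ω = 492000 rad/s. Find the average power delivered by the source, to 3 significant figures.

X_C = 1/(ωC) = 46.1 Ω
Z = 25.2 − j46.1 Ω
|Z| = √(25.2² + 46.1²) = 52.5 Ω
∠Z = arctan(-46.1/25.2) = -61.3°
I = V/|Z| = 1.52 A
P = VI cos φ = 80.1 × 1.52 × cos(-61.3°) = 58.6 W

58.6 W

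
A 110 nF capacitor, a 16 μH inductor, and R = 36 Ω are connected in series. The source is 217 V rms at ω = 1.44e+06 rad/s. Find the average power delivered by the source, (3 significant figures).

X_L = ωL = 23.0 Ω
X_C = 1/(ωC) = 6.31 Ω
Net reactance X = X_L − X_C = 16.7 Ω
Z = 36.0 + j16.7 Ω
|Z| = √(36.0² + 16.7²) = 39.7 Ω
∠Z = arctan(16.7/36.0) = 24.9°
I = V/|Z| = 5.47 A
P = VI cos φ = 217 × 5.47 × cos(24.9°) = 1.08 kW

1.08 kW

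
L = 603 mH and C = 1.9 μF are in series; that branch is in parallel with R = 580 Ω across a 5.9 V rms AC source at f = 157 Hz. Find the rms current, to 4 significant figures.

96.79 mA

ω = 2πf = 986.5 rad/s
X_L = ωL = 594.8 Ω
X_C = 1/(ωC) = 533.5 Ω
Branch 1: Z₁ = R = 580.0 Ω
Branch 2 (series LC): Z₂ = j(X_L − X_C) = j61.30 Ω
Parallel: Z = Z₁Z₂/(Z₁+Z₂), |Z| = 60.96 Ω, ∠Z = 83.97°
I = V/|Z| = 5.9/60.96 = 96.79 mA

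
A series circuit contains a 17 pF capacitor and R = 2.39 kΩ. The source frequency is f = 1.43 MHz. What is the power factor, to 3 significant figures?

ω = 2πf = 8.985e+06 rad/s
X_C = 1/(ωC) = 6550 Ω
Z = 2390 − j6550 Ω
|Z| = √(2390² + 6550²) = 6970 Ω
∠Z = arctan(-6550/2390) = -69.9°
cos φ = cos(-69.9°) = 0.343

0.343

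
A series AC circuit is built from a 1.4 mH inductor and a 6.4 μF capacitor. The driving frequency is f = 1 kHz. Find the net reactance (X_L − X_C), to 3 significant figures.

ω = 2πf = 6283 rad/s
X_L = ωL = 8.80 Ω
X_C = 1/(ωC) = 24.9 Ω
X = 8.80 − 24.9 = -16.1 Ω

-16.1 Ω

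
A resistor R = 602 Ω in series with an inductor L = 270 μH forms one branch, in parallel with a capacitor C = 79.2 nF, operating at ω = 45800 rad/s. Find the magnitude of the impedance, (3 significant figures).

253 Ω

X_L = ωL = 12.4 Ω
X_C = 1/(ωC) = 276 Ω
Branch 1 (R+jX_L): Z₁ = 602 + j12.4 Ω, |Z₁| = 602 Ω
Branch 2 (−jX_C): Z₂ = −j276 Ω
Parallel: Z = Z₁Z₂/(Z₁+Z₂), |Z| = 253 Ω, ∠Z = -65.2°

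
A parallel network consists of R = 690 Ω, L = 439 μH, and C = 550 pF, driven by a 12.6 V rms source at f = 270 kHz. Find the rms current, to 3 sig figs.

ω = 2πf = 1.696e+06 rad/s
X_L = ωL = 745 Ω
X_C = 1/(ωC) = 1070 Ω
Parallel: admittances add. Y = 1/R + 1/(jωL) + jωC
Y = (0.00145 − j0.000410) S
|Y| = 0.00151 S → |Z| = 1/|Y| = 664 Ω, ∠Z = −∠Y = 15.8°
I = V/|Z| = 12.6/664 = 19.0 mA

19.0 mA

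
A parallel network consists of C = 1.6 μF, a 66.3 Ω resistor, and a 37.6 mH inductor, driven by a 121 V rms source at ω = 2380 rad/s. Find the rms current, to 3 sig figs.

X_L = ωL = 89.5 Ω
X_C = 1/(ωC) = 263 Ω
Parallel: admittances add. Y = 1/R + 1/(jωL) + jωC
Y = (0.0151 − j0.00737) S
|Y| = 0.0168 S → |Z| = 1/|Y| = 59.6 Ω, ∠Z = −∠Y = 26.0°
I = V/|Z| = 121/59.6 = 2.03 A

2.03 A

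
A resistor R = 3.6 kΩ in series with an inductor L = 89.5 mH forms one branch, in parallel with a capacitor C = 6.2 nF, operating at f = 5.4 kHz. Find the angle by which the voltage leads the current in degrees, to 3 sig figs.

ω = 2πf = 33930 rad/s
X_L = ωL = 3040 Ω
X_C = 1/(ωC) = 4750 Ω
Branch 1 (R+jX_L): Z₁ = 3600 + j3040 Ω, |Z₁| = 4710 Ω
Branch 2 (−jX_C): Z₂ = −j4750 Ω
Parallel: Z = Z₁Z₂/(Z₁+Z₂), |Z| = 5610 Ω, ∠Z = -24.4°

-24.4°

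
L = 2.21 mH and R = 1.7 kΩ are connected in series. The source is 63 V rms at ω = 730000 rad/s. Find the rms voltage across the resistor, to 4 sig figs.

X_L = ωL = 1613 Ω
Z = 1700 + j1613 Ω
|Z| = √(1700² + 1613²) = 2344 Ω
I = V/|Z| = 26.88 mA
V_R = I·|Z_R| = 0.02688 × 1700 = 45.70 V

45.70 V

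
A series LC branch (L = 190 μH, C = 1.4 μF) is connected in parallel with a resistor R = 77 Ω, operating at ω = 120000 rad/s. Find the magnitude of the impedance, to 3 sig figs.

16.5 Ω

X_L = ωL = 22.8 Ω
X_C = 1/(ωC) = 5.95 Ω
Branch 1: Z₁ = R = 77.0 Ω
Branch 2 (series LC): Z₂ = j(X_L − X_C) = j16.8 Ω
Parallel: Z = Z₁Z₂/(Z₁+Z₂), |Z| = 16.5 Ω, ∠Z = 77.7°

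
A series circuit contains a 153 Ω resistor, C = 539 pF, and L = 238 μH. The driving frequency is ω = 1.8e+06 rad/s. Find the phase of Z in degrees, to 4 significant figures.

X_L = ωL = 428.4 Ω
X_C = 1/(ωC) = 1031 Ω
Net reactance X = X_L − X_C = -602.3 Ω
Z = 153.0 − j602.3 Ω
|Z| = √(153.0² + 602.3²) = 621.4 Ω
∠Z = arctan(-602.3/153.0) = -75.75°

-75.75°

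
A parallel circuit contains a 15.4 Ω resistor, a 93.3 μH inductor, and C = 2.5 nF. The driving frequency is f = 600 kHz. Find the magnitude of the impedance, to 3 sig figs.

15.3 Ω

ω = 2πf = 3.77e+06 rad/s
X_L = ωL = 352 Ω
X_C = 1/(ωC) = 106 Ω
Parallel: admittances add. Y = 1/R + 1/(jωL) + jωC
Y = (0.0649 + j0.00658) S
|Y| = 0.0653 S → |Z| = 1/|Y| = 15.3 Ω, ∠Z = −∠Y = -5.79°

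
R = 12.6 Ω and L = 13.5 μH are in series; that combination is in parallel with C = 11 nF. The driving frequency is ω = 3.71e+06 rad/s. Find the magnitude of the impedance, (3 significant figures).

44.4 Ω

X_L = ωL = 50.1 Ω
X_C = 1/(ωC) = 24.5 Ω
Branch 1 (R+jX_L): Z₁ = 12.6 + j50.1 Ω, |Z₁| = 51.6 Ω
Branch 2 (−jX_C): Z₂ = −j24.5 Ω
Parallel: Z = Z₁Z₂/(Z₁+Z₂), |Z| = 44.4 Ω, ∠Z = -77.9°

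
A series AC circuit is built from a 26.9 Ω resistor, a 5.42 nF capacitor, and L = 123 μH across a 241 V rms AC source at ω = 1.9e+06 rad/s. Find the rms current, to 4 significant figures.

X_L = ωL = 233.7 Ω
X_C = 1/(ωC) = 97.11 Ω
Net reactance X = X_L − X_C = 136.6 Ω
Z = 26.90 + j136.6 Ω
|Z| = √(26.90² + 136.6²) = 139.2 Ω
I = V/|Z| = 241/139.2 = 1.731 A

1.731 A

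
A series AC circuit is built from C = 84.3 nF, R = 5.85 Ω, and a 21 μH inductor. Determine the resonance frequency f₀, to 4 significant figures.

ω₀ = 1/√(LC) = 1/√(2.1e-05 × 8.43e-08) = 751600 rad/s
f₀ = ω₀/(2π) = 119.6 kHz

119.6 kHz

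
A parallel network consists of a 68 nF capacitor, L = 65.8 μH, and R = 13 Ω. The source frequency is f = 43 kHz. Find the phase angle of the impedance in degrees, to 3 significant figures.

ω = 2πf = 270200 rad/s
X_L = ωL = 17.8 Ω
X_C = 1/(ωC) = 54.4 Ω
Parallel: admittances add. Y = 1/R + 1/(jωL) + jωC
Y = (0.0769 − j0.0379) S
|Y| = 0.0857 S → |Z| = 1/|Y| = 11.7 Ω, ∠Z = −∠Y = 26.2°

26.2°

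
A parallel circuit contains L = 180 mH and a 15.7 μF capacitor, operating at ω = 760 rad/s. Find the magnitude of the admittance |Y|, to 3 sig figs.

X_L = ωL = 137 Ω
X_C = 1/(ωC) = 83.8 Ω
Parallel: admittances add. Y = 1/(jωL) + jωC
Y = (0 + j0.00462) S
|Y| = 0.00462 S → |Z| = 1/|Y| = 216 Ω, ∠Z = −∠Y = -90.0°

4.62 mS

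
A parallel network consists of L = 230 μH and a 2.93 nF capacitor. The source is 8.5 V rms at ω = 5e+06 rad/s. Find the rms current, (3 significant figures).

X_L = ωL = 1150 Ω
X_C = 1/(ωC) = 68.3 Ω
Parallel: admittances add. Y = 1/(jωL) + jωC
Y = (0 + j0.0138) S
|Y| = 0.0138 S → |Z| = 1/|Y| = 72.6 Ω, ∠Z = −∠Y = -90.0°
I = V/|Z| = 8.5/72.6 = 117 mA

117 mA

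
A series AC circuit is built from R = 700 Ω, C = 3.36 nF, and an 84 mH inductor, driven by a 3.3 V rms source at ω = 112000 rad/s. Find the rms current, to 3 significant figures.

486 μA

X_L = ωL = 9410 Ω
X_C = 1/(ωC) = 2660 Ω
Net reactance X = X_L − X_C = 6750 Ω
Z = 700 + j6750 Ω
|Z| = √(700² + 6750²) = 6790 Ω
I = V/|Z| = 3.3/6790 = 486 μA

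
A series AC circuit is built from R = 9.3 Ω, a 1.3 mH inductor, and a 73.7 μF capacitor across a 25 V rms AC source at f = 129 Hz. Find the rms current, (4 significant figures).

1.371 A

ω = 2πf = 810.5 rad/s
X_L = ωL = 1.054 Ω
X_C = 1/(ωC) = 16.74 Ω
Net reactance X = X_L − X_C = -15.69 Ω
Z = 9.300 − j15.69 Ω
|Z| = √(9.300² + 15.69²) = 18.24 Ω
I = V/|Z| = 25/18.24 = 1.371 A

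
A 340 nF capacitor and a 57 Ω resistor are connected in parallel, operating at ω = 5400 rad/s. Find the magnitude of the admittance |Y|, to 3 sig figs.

17.6 mS

X_C = 1/(ωC) = 545 Ω
Parallel: admittances add. Y = 1/R + jωC
Y = (0.0175 + j0.00184) S
|Y| = 0.0176 S → |Z| = 1/|Y| = 56.7 Ω, ∠Z = −∠Y = -5.97°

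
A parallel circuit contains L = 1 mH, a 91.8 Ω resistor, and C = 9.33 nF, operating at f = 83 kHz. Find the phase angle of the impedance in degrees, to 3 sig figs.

-15.1°

ω = 2πf = 521500 rad/s
X_L = ωL = 522 Ω
X_C = 1/(ωC) = 206 Ω
Parallel: admittances add. Y = 1/R + 1/(jωL) + jωC
Y = (0.0109 + j0.00295) S
|Y| = 0.0113 S → |Z| = 1/|Y| = 88.6 Ω, ∠Z = −∠Y = -15.1°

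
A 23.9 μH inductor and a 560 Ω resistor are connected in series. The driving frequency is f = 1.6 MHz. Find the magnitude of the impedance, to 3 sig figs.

609 Ω

ω = 2πf = 1.005e+07 rad/s
X_L = ωL = 240 Ω
Z = 560 + j240 Ω
|Z| = √(560² + 240²) = 609 Ω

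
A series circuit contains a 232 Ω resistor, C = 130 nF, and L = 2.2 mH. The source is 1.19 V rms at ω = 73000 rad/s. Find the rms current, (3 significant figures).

4.99 mA

X_L = ωL = 161 Ω
X_C = 1/(ωC) = 105 Ω
Net reactance X = X_L − X_C = 55.2 Ω
Z = 232 + j55.2 Ω
|Z| = √(232² + 55.2²) = 238 Ω
I = V/|Z| = 1.19/238 = 4.99 mA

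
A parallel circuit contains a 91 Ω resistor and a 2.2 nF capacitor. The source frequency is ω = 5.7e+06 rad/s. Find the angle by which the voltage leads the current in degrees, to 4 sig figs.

-48.77°

X_C = 1/(ωC) = 79.74 Ω
Parallel: admittances add. Y = 1/R + jωC
Y = (0.01099 + j0.01254) S
|Y| = 0.01667 S → |Z| = 1/|Y| = 59.97 Ω, ∠Z = −∠Y = -48.77°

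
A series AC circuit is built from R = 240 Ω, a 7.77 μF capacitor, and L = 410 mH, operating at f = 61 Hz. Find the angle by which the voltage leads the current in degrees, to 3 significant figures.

ω = 2πf = 383.3 rad/s
X_L = ωL = 157 Ω
X_C = 1/(ωC) = 336 Ω
Net reactance X = X_L − X_C = -179 Ω
Z = 240 − j179 Ω
|Z| = √(240² + 179²) = 299 Ω
∠Z = arctan(-179/240) = -36.7°

-36.7°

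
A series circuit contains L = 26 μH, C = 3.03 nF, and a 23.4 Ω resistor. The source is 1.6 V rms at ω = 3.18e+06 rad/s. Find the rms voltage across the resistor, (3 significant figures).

X_L = ωL = 82.7 Ω
X_C = 1/(ωC) = 104 Ω
Net reactance X = X_L − X_C = -21.1 Ω
Z = 23.4 − j21.1 Ω
|Z| = √(23.4² + 21.1²) = 31.5 Ω
I = V/|Z| = 50.8 mA
V_R = I·|Z_R| = 0.0508 × 23.4 = 1.19 V

1.19 V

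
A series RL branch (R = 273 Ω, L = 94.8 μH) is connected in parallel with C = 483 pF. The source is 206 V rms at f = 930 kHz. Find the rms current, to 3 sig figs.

ω = 2πf = 5.843e+06 rad/s
X_L = ωL = 554 Ω
X_C = 1/(ωC) = 354 Ω
Branch 1 (R+jX_L): Z₁ = 273 + j554 Ω, |Z₁| = 618 Ω
Branch 2 (−jX_C): Z₂ = −j354 Ω
Parallel: Z = Z₁Z₂/(Z₁+Z₂), |Z| = 647 Ω, ∠Z = -62.4°
I = V/|Z| = 206/647 = 318 mA

318 mA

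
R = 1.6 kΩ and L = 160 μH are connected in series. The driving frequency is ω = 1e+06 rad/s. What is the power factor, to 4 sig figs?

X_L = ωL = 160.0 Ω
Z = 1600 + j160.0 Ω
|Z| = √(1600² + 160.0²) = 1608 Ω
∠Z = arctan(160.0/1600) = 5.711°
cos φ = cos(5.711°) = 0.9950

0.9950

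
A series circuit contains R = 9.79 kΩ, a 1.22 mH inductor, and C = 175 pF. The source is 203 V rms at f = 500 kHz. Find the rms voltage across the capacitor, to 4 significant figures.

36.94 V

ω = 2πf = 3.142e+06 rad/s
X_L = ωL = 3833 Ω
X_C = 1/(ωC) = 1819 Ω
Net reactance X = X_L − X_C = 2014 Ω
Z = 9790 + j2014 Ω
|Z| = √(9790² + 2014²) = 9995 Ω
I = V/|Z| = 20.31 mA
V_C = I·|Z_C| = 0.02031 × 1819 = 36.94 V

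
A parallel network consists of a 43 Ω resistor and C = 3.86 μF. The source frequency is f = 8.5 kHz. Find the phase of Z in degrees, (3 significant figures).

ω = 2πf = 53410 rad/s
X_C = 1/(ωC) = 4.85 Ω
Parallel: admittances add. Y = 1/R + jωC
Y = (0.0233 + j0.206) S
|Y| = 0.207 S → |Z| = 1/|Y| = 4.82 Ω, ∠Z = −∠Y = -83.6°

-83.6°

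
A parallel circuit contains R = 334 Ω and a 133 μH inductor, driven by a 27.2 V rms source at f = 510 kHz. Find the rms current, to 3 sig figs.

ω = 2πf = 3.204e+06 rad/s
X_L = ωL = 426 Ω
Parallel: admittances add. Y = 1/R + 1/(jωL)
Y = (0.00299 − j0.00235) S
|Y| = 0.00380 S → |Z| = 1/|Y| = 263 Ω, ∠Z = −∠Y = 38.1°
I = V/|Z| = 27.2/263 = 103 mA

103 mA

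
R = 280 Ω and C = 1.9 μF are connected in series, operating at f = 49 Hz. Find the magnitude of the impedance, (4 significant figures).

1732 Ω

ω = 2πf = 307.9 rad/s
X_C = 1/(ωC) = 1710 Ω
Z = 280.0 − j1710 Ω
|Z| = √(280.0² + 1710²) = 1732 Ω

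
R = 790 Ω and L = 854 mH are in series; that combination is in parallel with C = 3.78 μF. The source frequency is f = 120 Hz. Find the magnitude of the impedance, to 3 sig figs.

424 Ω

ω = 2πf = 754.0 rad/s
X_L = ωL = 644 Ω
X_C = 1/(ωC) = 351 Ω
Branch 1 (R+jX_L): Z₁ = 790 + j644 Ω, |Z₁| = 1020 Ω
Branch 2 (−jX_C): Z₂ = −j351 Ω
Parallel: Z = Z₁Z₂/(Z₁+Z₂), |Z| = 424 Ω, ∠Z = -71.2°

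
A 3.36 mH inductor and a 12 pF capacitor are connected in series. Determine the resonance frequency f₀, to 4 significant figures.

ω₀ = 1/√(LC) = 1/√(0.00336 × 1.2e-11) = 4.98e+06 rad/s
f₀ = ω₀/(2π) = 792.6 kHz

792.6 kHz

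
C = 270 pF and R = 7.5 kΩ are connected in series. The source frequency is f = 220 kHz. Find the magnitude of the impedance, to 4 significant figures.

7964 Ω

ω = 2πf = 1.382e+06 rad/s
X_C = 1/(ωC) = 2679 Ω
Z = 7500 − j2679 Ω
|Z| = √(7500² + 2679²) = 7964 Ω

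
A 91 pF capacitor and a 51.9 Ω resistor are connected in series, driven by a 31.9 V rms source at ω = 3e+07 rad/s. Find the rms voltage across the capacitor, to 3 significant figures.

X_C = 1/(ωC) = 366 Ω
Z = 51.9 − j366 Ω
|Z| = √(51.9² + 366²) = 370 Ω
I = V/|Z| = 86.2 mA
V_C = I·|Z_C| = 0.0862 × 366 = 31.6 V

31.6 V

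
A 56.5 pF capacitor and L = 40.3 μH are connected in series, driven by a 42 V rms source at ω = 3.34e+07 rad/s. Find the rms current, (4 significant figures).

X_L = ωL = 1346 Ω
X_C = 1/(ωC) = 529.9 Ω
Net reactance X = X_L − X_C = 816.1 Ω
Z = j816.1 Ω
|Z| = √(0² + 816.1²) = 816.1 Ω
I = V/|Z| = 42/816.1 = 51.46 mA

51.46 mA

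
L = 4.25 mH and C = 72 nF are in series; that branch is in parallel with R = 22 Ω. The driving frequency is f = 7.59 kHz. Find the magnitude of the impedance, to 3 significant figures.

ω = 2πf = 47690 rad/s
X_L = ωL = 203 Ω
X_C = 1/(ωC) = 291 Ω
Branch 1: Z₁ = R = 22.0 Ω
Branch 2 (series LC): Z₂ = j(X_L − X_C) = −j88.6 Ω
Parallel: Z = Z₁Z₂/(Z₁+Z₂), |Z| = 21.4 Ω, ∠Z = -14.0°

21.4 Ω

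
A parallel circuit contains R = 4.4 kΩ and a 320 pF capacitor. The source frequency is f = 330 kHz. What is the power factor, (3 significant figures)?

ω = 2πf = 2.073e+06 rad/s
X_C = 1/(ωC) = 1510 Ω
Parallel: admittances add. Y = 1/R + jωC
Y = (0.000227 + j0.000664) S
|Y| = 0.000701 S → |Z| = 1/|Y| = 1430 Ω, ∠Z = −∠Y = -71.1°
cos φ = cos(-71.1°) = 0.324

0.324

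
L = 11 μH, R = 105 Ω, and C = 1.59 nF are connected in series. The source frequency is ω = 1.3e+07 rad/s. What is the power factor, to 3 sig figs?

X_L = ωL = 143 Ω
X_C = 1/(ωC) = 48.4 Ω
Net reactance X = X_L − X_C = 94.6 Ω
Z = 105 + j94.6 Ω
|Z| = √(105² + 94.6²) = 141 Ω
∠Z = arctan(94.6/105) = 42.0°
cos φ = cos(42.0°) = 0.743

0.743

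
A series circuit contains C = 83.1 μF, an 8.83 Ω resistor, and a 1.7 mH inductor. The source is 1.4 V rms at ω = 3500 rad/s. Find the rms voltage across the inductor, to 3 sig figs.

0.907 V

X_L = ωL = 5.95 Ω
X_C = 1/(ωC) = 3.44 Ω
Net reactance X = X_L − X_C = 2.51 Ω
Z = 8.83 + j2.51 Ω
|Z| = √(8.83² + 2.51²) = 9.18 Ω
I = V/|Z| = 153 mA
V_L = I·|Z_L| = 0.153 × 5.95 = 0.907 V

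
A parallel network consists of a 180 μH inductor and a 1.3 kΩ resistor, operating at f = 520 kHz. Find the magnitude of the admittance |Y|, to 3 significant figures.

1.87 mS

ω = 2πf = 3.267e+06 rad/s
X_L = ωL = 588 Ω
Parallel: admittances add. Y = 1/R + 1/(jωL)
Y = (0.000769 − j0.00170) S
|Y| = 0.00187 S → |Z| = 1/|Y| = 536 Ω, ∠Z = −∠Y = 65.7°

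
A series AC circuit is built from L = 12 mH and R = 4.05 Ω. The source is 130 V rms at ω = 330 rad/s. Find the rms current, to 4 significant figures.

X_L = ωL = 3.960 Ω
Z = 4.050 + j3.960 Ω
|Z| = √(4.050² + 3.960²) = 5.664 Ω
I = V/|Z| = 130/5.664 = 22.95 A

22.95 A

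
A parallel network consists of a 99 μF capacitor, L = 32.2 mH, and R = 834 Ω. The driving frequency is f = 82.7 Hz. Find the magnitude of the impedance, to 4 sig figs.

ω = 2πf = 519.6 rad/s
X_L = ωL = 16.73 Ω
X_C = 1/(ωC) = 19.44 Ω
Parallel: admittances add. Y = 1/R + 1/(jωL) + jωC
Y = (0.001199 − j0.008324) S
|Y| = 0.008410 S → |Z| = 1/|Y| = 118.9 Ω, ∠Z = −∠Y = 81.80°

118.9 Ω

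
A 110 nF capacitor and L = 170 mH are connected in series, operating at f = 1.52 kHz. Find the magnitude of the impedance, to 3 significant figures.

672 Ω

ω = 2πf = 9550 rad/s
X_L = ωL = 1620 Ω
X_C = 1/(ωC) = 952 Ω
Net reactance X = X_L − X_C = 672 Ω
Z = j672 Ω
|Z| = √(0² + 672²) = 672 Ω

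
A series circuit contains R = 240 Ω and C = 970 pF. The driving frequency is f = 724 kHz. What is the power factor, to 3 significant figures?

ω = 2πf = 4.549e+06 rad/s
X_C = 1/(ωC) = 227 Ω
Z = 240 − j227 Ω
|Z| = √(240² + 227²) = 330 Ω
∠Z = arctan(-227/240) = -43.4°
cos φ = cos(-43.4°) = 0.727

0.727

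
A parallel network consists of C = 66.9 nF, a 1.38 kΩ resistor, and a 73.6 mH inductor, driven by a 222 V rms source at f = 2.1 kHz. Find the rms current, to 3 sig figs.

ω = 2πf = 13190 rad/s
X_L = ωL = 971 Ω
X_C = 1/(ωC) = 1130 Ω
Parallel: admittances add. Y = 1/R + 1/(jωL) + jωC
Y = (0.000725 − j0.000147) S
|Y| = 0.000739 S → |Z| = 1/|Y| = 1350 Ω, ∠Z = −∠Y = 11.5°
I = V/|Z| = 222/1350 = 164 mA

164 mA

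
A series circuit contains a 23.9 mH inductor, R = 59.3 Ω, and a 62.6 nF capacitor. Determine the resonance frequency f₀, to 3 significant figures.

4.11 kHz

ω₀ = 1/√(LC) = 1/√(0.0239 × 6.26e-08) = 25850 rad/s
f₀ = ω₀/(2π) = 4.11 kHz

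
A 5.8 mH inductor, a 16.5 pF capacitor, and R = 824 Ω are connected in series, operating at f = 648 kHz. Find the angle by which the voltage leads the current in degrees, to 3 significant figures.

ω = 2πf = 4.072e+06 rad/s
X_L = ωL = 23600 Ω
X_C = 1/(ωC) = 14900 Ω
Net reactance X = X_L − X_C = 8730 Ω
Z = 824 + j8730 Ω
|Z| = √(824² + 8730²) = 8770 Ω
∠Z = arctan(8730/824) = 84.6°

84.6°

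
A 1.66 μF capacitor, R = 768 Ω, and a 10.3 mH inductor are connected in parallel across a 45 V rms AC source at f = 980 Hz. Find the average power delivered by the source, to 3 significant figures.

2.64 W

ω = 2πf = 6158 rad/s
X_L = ωL = 63.4 Ω
X_C = 1/(ωC) = 97.8 Ω
Parallel: admittances add. Y = 1/R + 1/(jωL) + jωC
Y = (0.00130 − j0.00555) S
|Y| = 0.00570 S → |Z| = 1/|Y| = 176 Ω, ∠Z = −∠Y = 76.8°
I = V/|Z| = 256 mA
P = VI cos φ = 45 × 0.256 × cos(76.8°) = 2.64 W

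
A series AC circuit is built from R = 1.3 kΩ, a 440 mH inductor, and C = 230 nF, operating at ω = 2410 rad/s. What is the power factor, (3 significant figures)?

0.868

X_L = ωL = 1060 Ω
X_C = 1/(ωC) = 1800 Ω
Net reactance X = X_L − X_C = -744 Ω
Z = 1300 − j744 Ω
|Z| = √(1300² + 744²) = 1500 Ω
∠Z = arctan(-744/1300) = -29.8°
cos φ = cos(-29.8°) = 0.868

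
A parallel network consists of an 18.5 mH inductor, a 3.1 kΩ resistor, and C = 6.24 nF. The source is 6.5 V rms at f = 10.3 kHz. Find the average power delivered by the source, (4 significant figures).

13.63 mW

ω = 2πf = 64720 rad/s
X_L = ωL = 1197 Ω
X_C = 1/(ωC) = 2476 Ω
Parallel: admittances add. Y = 1/R + 1/(jωL) + jωC
Y = (0.0003226 − j0.0004314) S
|Y| = 0.0005387 S → |Z| = 1/|Y| = 1856 Ω, ∠Z = −∠Y = 53.21°
I = V/|Z| = 3.501 mA
P = VI cos φ = 6.5 × 0.003501 × cos(53.21°) = 13.63 mW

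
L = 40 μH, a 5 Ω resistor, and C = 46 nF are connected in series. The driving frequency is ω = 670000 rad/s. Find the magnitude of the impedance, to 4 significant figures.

X_L = ωL = 26.80 Ω
X_C = 1/(ωC) = 32.45 Ω
Net reactance X = X_L − X_C = -5.646 Ω
Z = 5.000 − j5.646 Ω
|Z| = √(5.000² + 5.646²) = 7.542 Ω

7.542 Ω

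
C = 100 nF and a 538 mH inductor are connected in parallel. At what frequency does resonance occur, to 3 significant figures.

ω₀ = 1/√(LC) = 1/√(0.538 × 1e-07) = 4311 rad/s
f₀ = ω₀/(2π) = 686 Hz

686 Hz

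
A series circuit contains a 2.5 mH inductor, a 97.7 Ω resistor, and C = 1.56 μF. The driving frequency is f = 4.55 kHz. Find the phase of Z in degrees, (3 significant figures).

ω = 2πf = 28590 rad/s
X_L = ωL = 71.5 Ω
X_C = 1/(ωC) = 22.4 Ω
Net reactance X = X_L − X_C = 49.0 Ω
Z = 97.7 + j49.0 Ω
|Z| = √(97.7² + 49.0²) = 109 Ω
∠Z = arctan(49.0/97.7) = 26.7°

26.7°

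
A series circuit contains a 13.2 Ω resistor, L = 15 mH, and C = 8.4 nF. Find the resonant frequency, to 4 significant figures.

ω₀ = 1/√(LC) = 1/√(0.015 × 8.4e-09) = 89090 rad/s
f₀ = ω₀/(2π) = 14.18 kHz

14.18 kHz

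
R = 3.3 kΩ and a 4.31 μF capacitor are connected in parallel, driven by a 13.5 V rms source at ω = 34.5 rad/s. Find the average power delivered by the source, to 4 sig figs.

55.23 mW

X_C = 1/(ωC) = 6725 Ω
Parallel: admittances add. Y = 1/R + jωC
Y = (0.0003030 + j0.0001487) S
|Y| = 0.0003375 S → |Z| = 1/|Y| = 2963 Ω, ∠Z = −∠Y = -26.14°
I = V/|Z| = 4.557 mA
P = VI cos φ = 13.5 × 0.004557 × cos(-26.14°) = 55.23 mW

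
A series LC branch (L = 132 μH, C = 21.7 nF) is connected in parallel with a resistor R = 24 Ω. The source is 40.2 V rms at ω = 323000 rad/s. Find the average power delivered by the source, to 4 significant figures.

67.34 W

X_L = ωL = 42.64 Ω
X_C = 1/(ωC) = 142.7 Ω
Branch 1: Z₁ = R = 24.00 Ω
Branch 2 (series LC): Z₂ = j(X_L − X_C) = −j100.0 Ω
Parallel: Z = Z₁Z₂/(Z₁+Z₂), |Z| = 23.34 Ω, ∠Z = -13.49°
I = V/|Z| = 1.723 A
P = VI cos φ = 40.2 × 1.723 × cos(-13.49°) = 67.34 W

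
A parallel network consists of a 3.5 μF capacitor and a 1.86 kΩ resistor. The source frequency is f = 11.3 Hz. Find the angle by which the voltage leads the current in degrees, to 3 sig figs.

ω = 2πf = 71.00 rad/s
X_C = 1/(ωC) = 4020 Ω
Parallel: admittances add. Y = 1/R + jωC
Y = (0.000538 + j0.000248) S
|Y| = 0.000592 S → |Z| = 1/|Y| = 1690 Ω, ∠Z = −∠Y = -24.8°

-24.8°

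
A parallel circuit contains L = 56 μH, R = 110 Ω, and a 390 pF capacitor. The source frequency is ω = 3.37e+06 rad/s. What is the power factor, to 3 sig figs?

X_L = ωL = 189 Ω
X_C = 1/(ωC) = 761 Ω
Parallel: admittances add. Y = 1/R + 1/(jωL) + jωC
Y = (0.00909 − j0.00398) S
|Y| = 0.00993 S → |Z| = 1/|Y| = 101 Ω, ∠Z = −∠Y = 23.7°
cos φ = cos(23.7°) = 0.916

0.916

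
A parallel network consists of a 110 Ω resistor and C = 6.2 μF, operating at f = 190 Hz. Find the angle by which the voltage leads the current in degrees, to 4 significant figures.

ω = 2πf = 1194 rad/s
X_C = 1/(ωC) = 135.1 Ω
Parallel: admittances add. Y = 1/R + jωC
Y = (0.009091 + j0.007402) S
|Y| = 0.01172 S → |Z| = 1/|Y| = 85.30 Ω, ∠Z = −∠Y = -39.15°

-39.15°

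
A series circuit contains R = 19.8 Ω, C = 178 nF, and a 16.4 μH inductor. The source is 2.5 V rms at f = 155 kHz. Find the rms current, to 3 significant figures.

112 mA

ω = 2πf = 973900 rad/s
X_L = ωL = 16.0 Ω
X_C = 1/(ωC) = 5.77 Ω
Net reactance X = X_L − X_C = 10.2 Ω
Z = 19.8 + j10.2 Ω
|Z| = √(19.8² + 10.2²) = 22.3 Ω
I = V/|Z| = 2.5/22.3 = 112 mA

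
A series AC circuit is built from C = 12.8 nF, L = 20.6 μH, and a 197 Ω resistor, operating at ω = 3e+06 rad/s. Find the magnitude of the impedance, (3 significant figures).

200 Ω

X_L = ωL = 61.8 Ω
X_C = 1/(ωC) = 26.0 Ω
Net reactance X = X_L − X_C = 35.8 Ω
Z = 197 + j35.8 Ω
|Z| = √(197² + 35.8²) = 200 Ω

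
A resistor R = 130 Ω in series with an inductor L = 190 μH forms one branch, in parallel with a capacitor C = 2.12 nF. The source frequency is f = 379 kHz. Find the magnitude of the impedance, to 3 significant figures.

326 Ω

ω = 2πf = 2.381e+06 rad/s
X_L = ωL = 452 Ω
X_C = 1/(ωC) = 198 Ω
Branch 1 (R+jX_L): Z₁ = 130 + j452 Ω, |Z₁| = 471 Ω
Branch 2 (−jX_C): Z₂ = −j198 Ω
Parallel: Z = Z₁Z₂/(Z₁+Z₂), |Z| = 326 Ω, ∠Z = -79.0°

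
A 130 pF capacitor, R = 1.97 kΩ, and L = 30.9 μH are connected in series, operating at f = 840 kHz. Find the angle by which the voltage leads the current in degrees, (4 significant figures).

-33.31°

ω = 2πf = 5.278e+06 rad/s
X_L = ωL = 163.1 Ω
X_C = 1/(ωC) = 1457 Ω
Net reactance X = X_L − X_C = -1294 Ω
Z = 1970 − j1294 Ω
|Z| = √(1970² + 1294²) = 2357 Ω
∠Z = arctan(-1294/1970) = -33.31°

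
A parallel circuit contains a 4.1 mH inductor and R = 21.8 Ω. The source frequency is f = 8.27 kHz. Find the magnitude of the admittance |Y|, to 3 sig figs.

ω = 2πf = 51960 rad/s
X_L = ωL = 213 Ω
Parallel: admittances add. Y = 1/R + 1/(jωL)
Y = (0.0459 − j0.00469) S
|Y| = 0.0461 S → |Z| = 1/|Y| = 21.7 Ω, ∠Z = −∠Y = 5.84°

46.1 mS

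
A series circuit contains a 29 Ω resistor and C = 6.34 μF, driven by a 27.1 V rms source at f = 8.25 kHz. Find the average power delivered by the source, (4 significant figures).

25.05 W

ω = 2πf = 51840 rad/s
X_C = 1/(ωC) = 3.043 Ω
Z = 29.00 − j3.043 Ω
|Z| = √(29.00² + 3.043²) = 29.16 Ω
∠Z = arctan(-3.043/29.00) = -5.990°
I = V/|Z| = 929.4 mA
P = VI cos φ = 27.1 × 0.9294 × cos(-5.990°) = 25.05 W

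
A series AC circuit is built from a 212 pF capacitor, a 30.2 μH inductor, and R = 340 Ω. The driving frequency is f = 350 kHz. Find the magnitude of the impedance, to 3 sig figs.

2110 Ω

ω = 2πf = 2.199e+06 rad/s
X_L = ωL = 66.4 Ω
X_C = 1/(ωC) = 2140 Ω
Net reactance X = X_L − X_C = -2080 Ω
Z = 340 − j2080 Ω
|Z| = √(340² + 2080²) = 2110 Ω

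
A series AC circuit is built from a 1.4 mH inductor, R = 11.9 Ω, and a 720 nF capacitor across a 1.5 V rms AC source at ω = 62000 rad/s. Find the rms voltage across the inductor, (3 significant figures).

X_L = ωL = 86.8 Ω
X_C = 1/(ωC) = 22.4 Ω
Net reactance X = X_L − X_C = 64.4 Ω
Z = 11.9 + j64.4 Ω
|Z| = √(11.9² + 64.4²) = 65.5 Ω
I = V/|Z| = 22.9 mA
V_L = I·|Z_L| = 0.0229 × 86.8 = 1.99 V

1.99 V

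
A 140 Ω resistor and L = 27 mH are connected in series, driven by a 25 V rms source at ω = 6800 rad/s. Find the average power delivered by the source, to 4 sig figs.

1.641 W

X_L = ωL = 183.6 Ω
Z = 140.0 + j183.6 Ω
|Z| = √(140.0² + 183.6²) = 230.9 Ω
∠Z = arctan(183.6/140.0) = 52.67°
I = V/|Z| = 108.3 mA
P = VI cos φ = 25 × 0.1083 × cos(52.67°) = 1.641 W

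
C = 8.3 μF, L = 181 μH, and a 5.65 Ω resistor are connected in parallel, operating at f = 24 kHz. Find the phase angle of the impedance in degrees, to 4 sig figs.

ω = 2πf = 150800 rad/s
X_L = ωL = 27.29 Ω
X_C = 1/(ωC) = 0.7990 Ω
Parallel: admittances add. Y = 1/R + 1/(jωL) + jωC
Y = (0.1770 + j1.215) S
|Y| = 1.228 S → |Z| = 1/|Y| = 0.8145 Ω, ∠Z = −∠Y = -81.71°

-81.71°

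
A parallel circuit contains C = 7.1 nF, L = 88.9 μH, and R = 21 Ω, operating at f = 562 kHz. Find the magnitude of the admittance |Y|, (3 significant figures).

ω = 2πf = 3.531e+06 rad/s
X_L = ωL = 314 Ω
X_C = 1/(ωC) = 39.9 Ω
Parallel: admittances add. Y = 1/R + 1/(jωL) + jωC
Y = (0.0476 + j0.0219) S
|Y| = 0.0524 S → |Z| = 1/|Y| = 19.1 Ω, ∠Z = −∠Y = -24.7°

52.4 mS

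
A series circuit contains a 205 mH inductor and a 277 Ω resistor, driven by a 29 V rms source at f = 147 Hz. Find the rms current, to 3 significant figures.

86.4 mA

ω = 2πf = 923.6 rad/s
X_L = ωL = 189 Ω
Z = 277 + j189 Ω
|Z| = √(277² + 189²) = 336 Ω
I = V/|Z| = 29/336 = 86.4 mA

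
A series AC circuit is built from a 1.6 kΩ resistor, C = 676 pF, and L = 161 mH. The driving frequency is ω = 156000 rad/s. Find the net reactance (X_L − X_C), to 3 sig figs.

15600 Ω

X_L = ωL = 25100 Ω
X_C = 1/(ωC) = 9480 Ω
X = 25100 − 9480 = 15600 Ω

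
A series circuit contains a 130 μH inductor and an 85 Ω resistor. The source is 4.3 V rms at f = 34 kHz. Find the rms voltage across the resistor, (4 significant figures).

4.087 V

ω = 2πf = 213600 rad/s
X_L = ωL = 27.77 Ω
Z = 85.00 + j27.77 Ω
|Z| = √(85.00² + 27.77²) = 89.42 Ω
I = V/|Z| = 48.09 mA
V_R = I·|Z_R| = 0.04809 × 85.00 = 4.087 V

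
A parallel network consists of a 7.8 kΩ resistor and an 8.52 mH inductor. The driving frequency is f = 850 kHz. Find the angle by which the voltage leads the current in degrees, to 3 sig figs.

ω = 2πf = 5.341e+06 rad/s
X_L = ωL = 45500 Ω
Parallel: admittances add. Y = 1/R + 1/(jωL)
Y = (0.000128 − j2.2e-05) S
|Y| = 0.000130 S → |Z| = 1/|Y| = 7690 Ω, ∠Z = −∠Y = 9.73°

9.73°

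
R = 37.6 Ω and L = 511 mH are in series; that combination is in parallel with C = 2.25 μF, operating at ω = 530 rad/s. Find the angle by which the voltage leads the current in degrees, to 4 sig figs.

78.31°

X_L = ωL = 270.8 Ω
X_C = 1/(ωC) = 838.6 Ω
Branch 1 (R+jX_L): Z₁ = 37.60 + j270.8 Ω, |Z₁| = 273.4 Ω
Branch 2 (−jX_C): Z₂ = −j838.6 Ω
Parallel: Z = Z₁Z₂/(Z₁+Z₂), |Z| = 403.0 Ω, ∠Z = 78.31°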